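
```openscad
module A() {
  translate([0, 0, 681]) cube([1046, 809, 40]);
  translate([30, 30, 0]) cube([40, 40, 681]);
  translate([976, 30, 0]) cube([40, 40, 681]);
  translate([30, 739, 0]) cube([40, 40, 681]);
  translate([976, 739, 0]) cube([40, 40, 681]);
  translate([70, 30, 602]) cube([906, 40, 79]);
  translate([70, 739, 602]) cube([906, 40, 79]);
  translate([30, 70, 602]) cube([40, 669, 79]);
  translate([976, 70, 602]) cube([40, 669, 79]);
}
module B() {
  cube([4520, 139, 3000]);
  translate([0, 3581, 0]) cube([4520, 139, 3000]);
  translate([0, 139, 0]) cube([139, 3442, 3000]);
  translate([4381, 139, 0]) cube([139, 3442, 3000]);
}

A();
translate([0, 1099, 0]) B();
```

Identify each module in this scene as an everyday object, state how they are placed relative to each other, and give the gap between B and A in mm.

The house frame's nearest face is 290 mm from the table's +y face.

A is a table. B is a house frame. The house frame is on the floor beside the table on its +y side. The gap between the house frame and the table is 290 mm.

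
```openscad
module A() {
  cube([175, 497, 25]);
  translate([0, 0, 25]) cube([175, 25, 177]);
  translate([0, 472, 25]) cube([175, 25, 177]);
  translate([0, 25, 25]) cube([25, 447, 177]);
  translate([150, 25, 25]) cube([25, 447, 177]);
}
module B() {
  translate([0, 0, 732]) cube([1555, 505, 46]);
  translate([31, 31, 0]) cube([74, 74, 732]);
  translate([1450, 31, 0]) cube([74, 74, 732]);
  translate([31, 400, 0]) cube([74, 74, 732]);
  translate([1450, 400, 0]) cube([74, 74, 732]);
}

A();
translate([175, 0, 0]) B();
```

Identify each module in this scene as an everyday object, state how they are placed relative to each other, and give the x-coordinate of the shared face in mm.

The open box's +x face and the table's −x face are both at x = 175 mm.

A is an open box. B is a table. The table is against the open box's +x side, with their −y faces flush. The x-coordinate of the shared face is 175 mm.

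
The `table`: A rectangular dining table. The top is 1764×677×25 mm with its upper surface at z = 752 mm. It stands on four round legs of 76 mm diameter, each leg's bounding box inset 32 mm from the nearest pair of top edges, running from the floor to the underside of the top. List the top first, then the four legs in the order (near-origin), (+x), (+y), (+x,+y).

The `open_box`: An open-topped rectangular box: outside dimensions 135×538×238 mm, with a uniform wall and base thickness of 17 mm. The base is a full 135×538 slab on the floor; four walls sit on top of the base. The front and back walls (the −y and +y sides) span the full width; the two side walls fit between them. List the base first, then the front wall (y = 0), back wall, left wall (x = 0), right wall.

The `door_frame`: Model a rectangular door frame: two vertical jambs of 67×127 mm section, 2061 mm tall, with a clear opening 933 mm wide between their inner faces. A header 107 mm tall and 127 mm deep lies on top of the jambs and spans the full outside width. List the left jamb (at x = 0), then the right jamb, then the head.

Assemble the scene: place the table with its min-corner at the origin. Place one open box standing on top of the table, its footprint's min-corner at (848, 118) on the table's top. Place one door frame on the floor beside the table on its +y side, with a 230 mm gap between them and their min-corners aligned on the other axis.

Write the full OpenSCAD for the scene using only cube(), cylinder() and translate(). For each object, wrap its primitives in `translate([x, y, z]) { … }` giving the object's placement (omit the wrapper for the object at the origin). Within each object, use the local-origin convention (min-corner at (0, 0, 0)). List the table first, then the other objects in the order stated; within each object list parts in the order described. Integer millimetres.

translate([0, 0, 727]) cube([1764, 677, 25]);
translate([70, 70, 0]) cylinder(h = 727, r = 38);
translate([1694, 70, 0]) cylinder(h = 727, r = 38);
translate([70, 607, 0]) cylinder(h = 727, r = 38);
translate([1694, 607, 0]) cylinder(h = 727, r = 38);
translate([848, 118, 752]) {
  cube([135, 538, 17]);
  translate([0, 0, 17]) cube([135, 17, 221]);
  translate([0, 521, 17]) cube([135, 17, 221]);
  translate([0, 17, 17]) cube([17, 504, 221]);
  translate([118, 17, 17]) cube([17, 504, 221]);
}
translate([0, 907, 0]) {
  cube([67, 127, 2061]);
  translate([1000, 0, 0]) cube([67, 127, 2061]);
  translate([0, 0, 2061]) cube([1067, 127, 107]);
}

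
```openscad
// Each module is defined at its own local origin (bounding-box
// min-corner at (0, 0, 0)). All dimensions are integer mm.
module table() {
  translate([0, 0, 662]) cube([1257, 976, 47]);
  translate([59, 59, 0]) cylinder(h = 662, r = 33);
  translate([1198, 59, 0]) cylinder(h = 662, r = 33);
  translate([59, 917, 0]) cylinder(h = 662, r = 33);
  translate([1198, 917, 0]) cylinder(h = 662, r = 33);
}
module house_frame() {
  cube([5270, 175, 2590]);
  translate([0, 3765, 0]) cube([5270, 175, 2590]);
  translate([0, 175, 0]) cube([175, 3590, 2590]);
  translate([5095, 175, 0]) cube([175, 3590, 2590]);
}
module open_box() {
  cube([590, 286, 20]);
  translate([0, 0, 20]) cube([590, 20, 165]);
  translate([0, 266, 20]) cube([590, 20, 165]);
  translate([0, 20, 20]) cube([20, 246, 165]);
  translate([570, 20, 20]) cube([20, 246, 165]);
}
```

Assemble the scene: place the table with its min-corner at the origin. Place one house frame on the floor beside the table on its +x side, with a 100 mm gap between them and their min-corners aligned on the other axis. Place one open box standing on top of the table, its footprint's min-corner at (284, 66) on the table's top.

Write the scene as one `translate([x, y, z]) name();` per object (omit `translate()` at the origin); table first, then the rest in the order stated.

table();
translate([1357, 0, 0]) house_frame();
translate([284, 66, 709]) open_box();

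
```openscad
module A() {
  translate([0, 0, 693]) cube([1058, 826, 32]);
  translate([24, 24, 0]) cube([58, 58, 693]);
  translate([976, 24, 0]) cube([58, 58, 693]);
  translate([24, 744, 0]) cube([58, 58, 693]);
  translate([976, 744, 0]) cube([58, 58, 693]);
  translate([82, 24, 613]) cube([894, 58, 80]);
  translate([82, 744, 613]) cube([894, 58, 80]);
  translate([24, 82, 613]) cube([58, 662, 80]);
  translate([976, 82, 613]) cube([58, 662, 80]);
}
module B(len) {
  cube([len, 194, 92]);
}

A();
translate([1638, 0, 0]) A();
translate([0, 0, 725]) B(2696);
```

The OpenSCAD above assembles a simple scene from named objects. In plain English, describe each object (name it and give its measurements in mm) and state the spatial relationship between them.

A is a table: top 1058 mm (x) × 826 mm (y), 32 mm thick, upper face at z = 725 mm, on four 58×58 mm square legs, each inset 24 mm from the nearest pair of top edges, running from z = 0 to the bottom of the top. Four apron rails, 58 mm thick and 80 mm tall, run between adjacent legs with their top edges flush with the underside of the top and their outer faces flush with the legs' outer faces.

B is a rectangular beam 2696 mm long (x), 194 mm deep (y), 92 mm thick (z).

The beam spans the tops of two tables placed 580 mm apart, resting at z = 725 mm.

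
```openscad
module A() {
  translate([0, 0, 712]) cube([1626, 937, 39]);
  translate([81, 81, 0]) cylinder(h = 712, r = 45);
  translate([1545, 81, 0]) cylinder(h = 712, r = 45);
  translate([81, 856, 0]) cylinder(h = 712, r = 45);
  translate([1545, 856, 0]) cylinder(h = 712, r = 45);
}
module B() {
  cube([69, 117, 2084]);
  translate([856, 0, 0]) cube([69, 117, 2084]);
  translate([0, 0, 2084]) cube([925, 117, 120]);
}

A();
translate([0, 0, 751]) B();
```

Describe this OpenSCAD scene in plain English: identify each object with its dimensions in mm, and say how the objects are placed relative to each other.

A is a rectangular dining table. The top is 1626×937×39 mm with its upper surface at z = 751 mm. It stands on four round legs of 90 mm diameter, each leg's bounding box inset 36 mm from the nearest pair of top edges, running from the floor to the underside of the top.

B is a door frame. The clear opening is 787 mm wide and 2084 mm high. Two 69 mm wide jambs, 117 mm deep, stand either side of the opening from the floor to the top of the opening. A 120 mm thick head sits across the top of both jambs, spanning the full outside width of the frame.

The door frame is on top of the table.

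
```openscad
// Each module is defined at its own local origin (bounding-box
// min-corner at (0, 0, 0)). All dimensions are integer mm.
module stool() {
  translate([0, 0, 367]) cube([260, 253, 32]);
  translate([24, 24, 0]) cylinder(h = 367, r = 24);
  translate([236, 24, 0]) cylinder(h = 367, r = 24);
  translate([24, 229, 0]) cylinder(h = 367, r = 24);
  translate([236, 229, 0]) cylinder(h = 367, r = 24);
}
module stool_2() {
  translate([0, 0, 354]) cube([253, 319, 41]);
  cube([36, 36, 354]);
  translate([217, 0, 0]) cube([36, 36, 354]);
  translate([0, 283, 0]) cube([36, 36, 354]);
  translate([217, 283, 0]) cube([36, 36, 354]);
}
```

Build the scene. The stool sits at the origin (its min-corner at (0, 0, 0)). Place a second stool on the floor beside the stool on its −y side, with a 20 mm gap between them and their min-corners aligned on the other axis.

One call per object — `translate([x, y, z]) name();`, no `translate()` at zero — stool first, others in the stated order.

stool();
translate([0, -339, 0]) stool_2();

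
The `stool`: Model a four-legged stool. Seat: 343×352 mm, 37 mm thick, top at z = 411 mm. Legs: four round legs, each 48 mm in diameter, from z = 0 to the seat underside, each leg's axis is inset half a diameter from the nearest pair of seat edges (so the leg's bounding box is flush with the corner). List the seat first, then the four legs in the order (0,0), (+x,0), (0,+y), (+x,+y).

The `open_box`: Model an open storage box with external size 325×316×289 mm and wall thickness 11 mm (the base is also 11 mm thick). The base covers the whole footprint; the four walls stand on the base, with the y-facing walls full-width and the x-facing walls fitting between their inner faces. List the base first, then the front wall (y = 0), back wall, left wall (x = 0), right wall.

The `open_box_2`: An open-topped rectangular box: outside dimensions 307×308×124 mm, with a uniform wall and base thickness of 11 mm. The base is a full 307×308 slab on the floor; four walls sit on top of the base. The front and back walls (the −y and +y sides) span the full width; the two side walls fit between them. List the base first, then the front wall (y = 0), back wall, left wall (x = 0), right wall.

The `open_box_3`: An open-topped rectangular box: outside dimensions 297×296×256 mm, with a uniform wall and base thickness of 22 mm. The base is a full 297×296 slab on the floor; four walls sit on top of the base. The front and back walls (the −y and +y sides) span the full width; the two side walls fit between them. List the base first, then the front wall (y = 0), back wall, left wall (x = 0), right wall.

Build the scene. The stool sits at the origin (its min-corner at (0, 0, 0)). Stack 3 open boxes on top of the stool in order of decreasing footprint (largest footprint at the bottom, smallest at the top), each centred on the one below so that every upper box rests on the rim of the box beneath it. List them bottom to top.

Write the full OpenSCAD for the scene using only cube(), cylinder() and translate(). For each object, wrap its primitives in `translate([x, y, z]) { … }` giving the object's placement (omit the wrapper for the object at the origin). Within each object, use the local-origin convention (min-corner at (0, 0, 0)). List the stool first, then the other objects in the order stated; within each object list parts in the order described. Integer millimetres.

translate([0, 0, 374]) cube([343, 352, 37]);
translate([24, 24, 0]) cylinder(h = 374, r = 24);
translate([319, 24, 0]) cylinder(h = 374, r = 24);
translate([24, 328, 0]) cylinder(h = 374, r = 24);
translate([319, 328, 0]) cylinder(h = 374, r = 24);
translate([9, 18, 411]) {
  cube([325, 316, 11]);
  translate([0, 0, 11]) cube([325, 11, 278]);
  translate([0, 305, 11]) cube([325, 11, 278]);
  translate([0, 11, 11]) cube([11, 294, 278]);
  translate([314, 11, 11]) cube([11, 294, 278]);
}
translate([18, 22, 700]) {
  cube([307, 308, 11]);
  translate([0, 0, 11]) cube([307, 11, 113]);
  translate([0, 297, 11]) cube([307, 11, 113]);
  translate([0, 11, 11]) cube([11, 286, 113]);
  translate([296, 11, 11]) cube([11, 286, 113]);
}
translate([23, 28, 824]) {
  cube([297, 296, 22]);
  translate([0, 0, 22]) cube([297, 22, 234]);
  translate([0, 274, 22]) cube([297, 22, 234]);
  translate([0, 22, 22]) cube([22, 252, 234]);
  translate([275, 22, 22]) cube([22, 252, 234]);
}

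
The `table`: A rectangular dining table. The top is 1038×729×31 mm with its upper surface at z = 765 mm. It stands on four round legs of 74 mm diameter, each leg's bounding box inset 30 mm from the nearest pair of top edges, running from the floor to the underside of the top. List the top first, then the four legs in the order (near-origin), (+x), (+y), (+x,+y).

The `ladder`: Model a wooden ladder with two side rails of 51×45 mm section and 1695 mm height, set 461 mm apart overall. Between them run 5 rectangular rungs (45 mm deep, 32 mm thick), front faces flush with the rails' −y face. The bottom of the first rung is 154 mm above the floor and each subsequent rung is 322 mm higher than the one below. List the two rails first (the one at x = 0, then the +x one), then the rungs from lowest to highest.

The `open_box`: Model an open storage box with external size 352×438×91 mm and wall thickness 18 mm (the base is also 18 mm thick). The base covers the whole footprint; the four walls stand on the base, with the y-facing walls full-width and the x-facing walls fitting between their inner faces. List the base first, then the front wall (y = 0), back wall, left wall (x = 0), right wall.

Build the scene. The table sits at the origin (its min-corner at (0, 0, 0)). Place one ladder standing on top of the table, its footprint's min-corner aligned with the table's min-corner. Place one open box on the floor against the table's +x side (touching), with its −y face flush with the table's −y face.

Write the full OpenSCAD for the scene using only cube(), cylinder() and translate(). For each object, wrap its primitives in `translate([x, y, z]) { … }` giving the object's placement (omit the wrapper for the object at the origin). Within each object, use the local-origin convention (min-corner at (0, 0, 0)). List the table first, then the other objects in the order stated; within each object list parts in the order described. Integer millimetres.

translate([0, 0, 734]) cube([1038, 729, 31]);
translate([67, 67, 0]) cylinder(h = 734, r = 37);
translate([971, 67, 0]) cylinder(h = 734, r = 37);
translate([67, 662, 0]) cylinder(h = 734, r = 37);
translate([971, 662, 0]) cylinder(h = 734, r = 37);
translate([0, 0, 765]) {
  cube([51, 45, 1695]);
  translate([410, 0, 0]) cube([51, 45, 1695]);
  translate([51, 0, 154]) cube([359, 45, 32]);
  translate([51, 0, 476]) cube([359, 45, 32]);
  translate([51, 0, 798]) cube([359, 45, 32]);
  translate([51, 0, 1120]) cube([359, 45, 32]);
  translate([51, 0, 1442]) cube([359, 45, 32]);
}
translate([1038, 0, 0]) {
  cube([352, 438, 18]);
  translate([0, 0, 18]) cube([352, 18, 73]);
  translate([0, 420, 18]) cube([352, 18, 73]);
  translate([0, 18, 18]) cube([18, 402, 73]);
  translate([334, 18, 18]) cube([18, 402, 73]);
}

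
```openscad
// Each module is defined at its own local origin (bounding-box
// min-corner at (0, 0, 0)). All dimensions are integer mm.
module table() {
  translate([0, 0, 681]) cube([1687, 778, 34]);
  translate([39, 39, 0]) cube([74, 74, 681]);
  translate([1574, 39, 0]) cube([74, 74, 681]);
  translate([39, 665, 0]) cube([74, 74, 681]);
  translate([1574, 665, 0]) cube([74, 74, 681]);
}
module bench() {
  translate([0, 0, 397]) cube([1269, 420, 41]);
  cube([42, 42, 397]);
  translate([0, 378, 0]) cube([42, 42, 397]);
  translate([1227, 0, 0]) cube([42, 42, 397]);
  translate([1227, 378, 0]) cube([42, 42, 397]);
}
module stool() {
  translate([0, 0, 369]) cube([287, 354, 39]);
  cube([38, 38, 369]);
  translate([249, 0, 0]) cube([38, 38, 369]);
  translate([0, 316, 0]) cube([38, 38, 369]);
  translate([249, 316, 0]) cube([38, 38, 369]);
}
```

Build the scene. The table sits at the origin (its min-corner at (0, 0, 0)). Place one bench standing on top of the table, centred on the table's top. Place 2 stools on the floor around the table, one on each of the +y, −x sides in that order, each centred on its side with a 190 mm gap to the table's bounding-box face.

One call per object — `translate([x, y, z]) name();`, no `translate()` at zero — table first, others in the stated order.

table();
translate([209, 179, 715]) bench();
translate([700, 968, 0]) stool();
translate([-477, 212, 0]) stool();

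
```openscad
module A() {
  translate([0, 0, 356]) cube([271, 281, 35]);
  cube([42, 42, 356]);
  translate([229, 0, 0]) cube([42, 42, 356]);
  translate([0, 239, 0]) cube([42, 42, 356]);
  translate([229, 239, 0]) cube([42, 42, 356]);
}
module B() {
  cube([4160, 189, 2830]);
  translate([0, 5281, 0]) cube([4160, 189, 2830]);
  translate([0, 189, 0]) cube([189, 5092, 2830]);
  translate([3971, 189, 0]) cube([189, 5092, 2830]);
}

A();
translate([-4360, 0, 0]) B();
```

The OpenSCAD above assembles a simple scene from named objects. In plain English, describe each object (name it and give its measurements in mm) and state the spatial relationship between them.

A is a simple wooden stool: a rectangular seat 271 mm (x) by 281 mm (y), 35 mm thick, top face at z = 391 mm, on four square legs, each 42×42 mm in cross-section. The legs rest on z = 0, each flush with a corner of the seat.

B is a box-shaped house frame (walls only): outside footprint 4160×5470 mm, wall height 2830 mm, wall thickness 189 mm. The two y-facing walls run the full x-width; the two x-facing walls fit between the inner faces of the y-facing walls.

The house frame is on the floor beside the stool on its −x side.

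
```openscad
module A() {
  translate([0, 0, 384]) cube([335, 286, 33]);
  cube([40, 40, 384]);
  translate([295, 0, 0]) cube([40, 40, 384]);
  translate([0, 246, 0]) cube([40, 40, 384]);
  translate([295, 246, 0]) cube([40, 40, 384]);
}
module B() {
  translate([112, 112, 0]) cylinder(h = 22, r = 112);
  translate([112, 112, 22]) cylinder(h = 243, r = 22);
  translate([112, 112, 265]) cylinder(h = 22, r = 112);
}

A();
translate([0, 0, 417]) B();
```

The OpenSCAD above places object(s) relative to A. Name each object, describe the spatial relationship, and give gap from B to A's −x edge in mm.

A is a stool. B is a spool. The spool is on top of the stool. The gap from the spool to the stool's −x edge is 0 mm.

The spool's min-x is at 0; the stool's min-x is 0; gap = 0 mm.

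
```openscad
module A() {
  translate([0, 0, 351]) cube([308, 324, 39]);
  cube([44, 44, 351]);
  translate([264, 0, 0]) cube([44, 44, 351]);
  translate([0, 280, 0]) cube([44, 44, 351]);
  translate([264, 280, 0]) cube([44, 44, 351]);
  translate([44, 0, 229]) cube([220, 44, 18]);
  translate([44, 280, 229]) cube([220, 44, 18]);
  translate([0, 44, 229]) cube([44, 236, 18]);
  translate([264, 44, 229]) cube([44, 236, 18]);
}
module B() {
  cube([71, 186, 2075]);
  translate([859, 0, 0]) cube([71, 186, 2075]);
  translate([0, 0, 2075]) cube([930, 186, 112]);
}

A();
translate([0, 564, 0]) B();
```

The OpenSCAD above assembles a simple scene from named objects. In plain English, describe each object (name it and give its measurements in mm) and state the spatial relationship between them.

A is a simple wooden stool: a rectangular seat 308 mm (x) by 324 mm (y), 39 mm thick, top face at z = 390 mm, on four square legs, each 44×44 mm in cross-section. The legs rest on z = 0, each flush with a corner of the seat. Four stretchers, 44 mm wide and 18 mm tall, connect adjacent legs with their undersides at z = 229 mm, each running between the inner faces of the legs it joins and aligned with the legs' outer faces on the other axis.

B is a rectangular door frame: two vertical jambs of 71×186 mm section, 2075 mm tall, with a clear opening 788 mm wide between their inner faces. A header 112 mm tall and 186 mm deep lies on top of the jambs and spans the full outside width.

The door frame is on the floor beside the stool on its +y side.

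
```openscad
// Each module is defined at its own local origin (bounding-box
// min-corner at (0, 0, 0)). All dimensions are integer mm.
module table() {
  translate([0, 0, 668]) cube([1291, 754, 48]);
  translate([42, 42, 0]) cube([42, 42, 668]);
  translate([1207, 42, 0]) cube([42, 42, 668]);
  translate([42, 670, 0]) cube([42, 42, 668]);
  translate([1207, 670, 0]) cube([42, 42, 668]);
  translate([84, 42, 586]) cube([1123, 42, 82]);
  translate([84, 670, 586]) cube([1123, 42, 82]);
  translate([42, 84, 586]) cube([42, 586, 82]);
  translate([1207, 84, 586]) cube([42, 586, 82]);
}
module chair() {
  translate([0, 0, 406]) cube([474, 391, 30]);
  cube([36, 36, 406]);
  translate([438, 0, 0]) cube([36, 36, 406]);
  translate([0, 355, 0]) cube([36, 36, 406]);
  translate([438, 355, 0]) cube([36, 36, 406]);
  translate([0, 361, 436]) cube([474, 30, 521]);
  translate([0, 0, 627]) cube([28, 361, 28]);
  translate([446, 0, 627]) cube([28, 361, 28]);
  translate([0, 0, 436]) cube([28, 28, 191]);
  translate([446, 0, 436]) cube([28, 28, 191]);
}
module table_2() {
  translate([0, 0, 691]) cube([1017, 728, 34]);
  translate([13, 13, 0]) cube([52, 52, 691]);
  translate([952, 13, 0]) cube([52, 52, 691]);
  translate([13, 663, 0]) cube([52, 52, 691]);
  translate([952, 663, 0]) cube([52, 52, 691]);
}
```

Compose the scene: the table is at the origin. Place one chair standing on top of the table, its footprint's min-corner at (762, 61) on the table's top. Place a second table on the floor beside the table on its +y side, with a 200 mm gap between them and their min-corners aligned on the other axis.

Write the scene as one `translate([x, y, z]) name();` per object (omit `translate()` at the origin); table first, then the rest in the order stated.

table();
translate([762, 61, 716]) chair();
translate([0, 954, 0]) table_2();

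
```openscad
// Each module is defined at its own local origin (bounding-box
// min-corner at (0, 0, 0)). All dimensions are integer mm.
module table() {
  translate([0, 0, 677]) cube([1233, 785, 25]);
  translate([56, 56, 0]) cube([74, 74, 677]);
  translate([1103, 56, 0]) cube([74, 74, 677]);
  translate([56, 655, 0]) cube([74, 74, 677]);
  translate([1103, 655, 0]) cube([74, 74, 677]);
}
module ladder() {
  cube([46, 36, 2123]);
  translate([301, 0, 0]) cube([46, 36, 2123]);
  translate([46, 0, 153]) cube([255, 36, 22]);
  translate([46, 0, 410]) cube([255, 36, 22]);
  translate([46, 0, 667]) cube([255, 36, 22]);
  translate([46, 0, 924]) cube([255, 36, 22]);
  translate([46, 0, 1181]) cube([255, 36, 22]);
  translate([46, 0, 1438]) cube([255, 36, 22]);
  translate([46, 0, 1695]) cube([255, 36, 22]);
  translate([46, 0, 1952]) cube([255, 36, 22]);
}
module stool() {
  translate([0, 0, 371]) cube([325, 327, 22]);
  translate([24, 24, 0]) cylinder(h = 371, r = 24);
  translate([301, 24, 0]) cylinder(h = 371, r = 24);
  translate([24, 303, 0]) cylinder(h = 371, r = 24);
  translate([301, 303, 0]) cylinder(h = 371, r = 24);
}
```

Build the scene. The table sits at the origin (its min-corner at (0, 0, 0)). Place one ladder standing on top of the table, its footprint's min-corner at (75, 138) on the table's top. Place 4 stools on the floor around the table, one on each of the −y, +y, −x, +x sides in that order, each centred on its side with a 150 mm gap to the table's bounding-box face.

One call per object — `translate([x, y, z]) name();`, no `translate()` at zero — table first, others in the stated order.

table();
translate([75, 138, 702]) ladder();
translate([454, -477, 0]) stool();
translate([454, 935, 0]) stool();
translate([-475, 229, 0]) stool();
translate([1383, 229, 0]) stool();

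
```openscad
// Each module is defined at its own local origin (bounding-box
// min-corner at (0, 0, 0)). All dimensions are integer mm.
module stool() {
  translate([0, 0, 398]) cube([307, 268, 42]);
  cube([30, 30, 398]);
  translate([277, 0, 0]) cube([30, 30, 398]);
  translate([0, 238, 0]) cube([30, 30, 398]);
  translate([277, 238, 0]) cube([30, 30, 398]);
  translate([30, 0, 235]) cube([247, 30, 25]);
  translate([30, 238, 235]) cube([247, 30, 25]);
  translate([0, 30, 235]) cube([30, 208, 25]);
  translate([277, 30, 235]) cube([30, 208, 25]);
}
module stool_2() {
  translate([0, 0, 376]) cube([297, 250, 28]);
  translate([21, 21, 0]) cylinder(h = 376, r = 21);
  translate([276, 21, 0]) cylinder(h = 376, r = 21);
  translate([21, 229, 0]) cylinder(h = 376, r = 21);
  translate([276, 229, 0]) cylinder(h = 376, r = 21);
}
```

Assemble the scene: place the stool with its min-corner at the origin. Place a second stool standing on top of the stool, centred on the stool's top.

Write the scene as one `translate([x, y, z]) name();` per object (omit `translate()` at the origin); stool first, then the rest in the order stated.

stool();
translate([5, 9, 440]) stool_2();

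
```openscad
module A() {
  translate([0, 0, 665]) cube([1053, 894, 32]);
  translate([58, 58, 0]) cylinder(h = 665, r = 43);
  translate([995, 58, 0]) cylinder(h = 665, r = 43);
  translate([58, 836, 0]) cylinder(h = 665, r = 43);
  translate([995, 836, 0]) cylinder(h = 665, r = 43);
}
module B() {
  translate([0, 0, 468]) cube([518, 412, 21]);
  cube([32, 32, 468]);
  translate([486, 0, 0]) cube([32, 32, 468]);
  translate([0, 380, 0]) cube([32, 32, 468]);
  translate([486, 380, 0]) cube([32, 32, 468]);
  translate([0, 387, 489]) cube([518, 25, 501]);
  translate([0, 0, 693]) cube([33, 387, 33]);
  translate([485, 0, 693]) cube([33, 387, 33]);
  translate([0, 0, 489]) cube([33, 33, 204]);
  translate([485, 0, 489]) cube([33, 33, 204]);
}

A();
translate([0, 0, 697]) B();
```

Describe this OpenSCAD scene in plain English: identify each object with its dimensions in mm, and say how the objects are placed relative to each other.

A is a rectangular dining table. The top is 1053×894×32 mm with its upper surface at z = 697 mm. It stands on four round legs of 86 mm diameter, each leg's bounding box inset 15 mm from the nearest pair of top edges, running from the floor to the underside of the top.

B is a chair. The seat is a 518×412×21 mm slab with its top at z = 489 mm, on four 32×32 mm corner legs (flush with the seat edges, standing on z = 0). A flat backrest 25 mm thick, 501 mm tall, spans the full seat width and rises from the seat top along its +y edge, rear face flush with the rear of the seat. Two armrests of 33×33 mm section run along each side from the seat's front edge to the front of the backrest, top faces 237 mm above the seat top and outer faces flush with the seat's x-edges; a 33×33 mm post under the front of each armrest stands on the seat at the front corner.

The chair is on top of the table.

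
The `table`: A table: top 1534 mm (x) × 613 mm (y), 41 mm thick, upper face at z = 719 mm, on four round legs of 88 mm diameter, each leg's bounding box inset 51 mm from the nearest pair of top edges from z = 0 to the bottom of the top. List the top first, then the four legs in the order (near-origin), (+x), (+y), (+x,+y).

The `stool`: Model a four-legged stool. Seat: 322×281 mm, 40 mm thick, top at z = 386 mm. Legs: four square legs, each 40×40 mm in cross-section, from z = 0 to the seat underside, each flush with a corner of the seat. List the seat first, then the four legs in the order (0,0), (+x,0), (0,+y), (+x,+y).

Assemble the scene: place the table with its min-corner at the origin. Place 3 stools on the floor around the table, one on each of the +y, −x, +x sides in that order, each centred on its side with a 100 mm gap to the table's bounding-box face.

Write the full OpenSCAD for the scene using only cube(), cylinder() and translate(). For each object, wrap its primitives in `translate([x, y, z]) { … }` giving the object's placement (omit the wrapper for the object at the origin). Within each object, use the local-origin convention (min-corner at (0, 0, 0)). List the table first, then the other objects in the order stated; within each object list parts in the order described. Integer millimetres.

translate([0, 0, 678]) cube([1534, 613, 41]);
translate([95, 95, 0]) cylinder(h = 678, r = 44);
translate([1439, 95, 0]) cylinder(h = 678, r = 44);
translate([95, 518, 0]) cylinder(h = 678, r = 44);
translate([1439, 518, 0]) cylinder(h = 678, r = 44);
translate([606, 713, 0]) {
  translate([0, 0, 346]) cube([322, 281, 40]);
  cube([40, 40, 346]);
  translate([282, 0, 0]) cube([40, 40, 346]);
  translate([0, 241, 0]) cube([40, 40, 346]);
  translate([282, 241, 0]) cube([40, 40, 346]);
}
translate([-422, 166, 0]) {
  translate([0, 0, 346]) cube([322, 281, 40]);
  cube([40, 40, 346]);
  translate([282, 0, 0]) cube([40, 40, 346]);
  translate([0, 241, 0]) cube([40, 40, 346]);
  translate([282, 241, 0]) cube([40, 40, 346]);
}
translate([1634, 166, 0]) {
  translate([0, 0, 346]) cube([322, 281, 40]);
  cube([40, 40, 346]);
  translate([282, 0, 0]) cube([40, 40, 346]);
  translate([0, 241, 0]) cube([40, 40, 346]);
  translate([282, 241, 0]) cube([40, 40, 346]);
}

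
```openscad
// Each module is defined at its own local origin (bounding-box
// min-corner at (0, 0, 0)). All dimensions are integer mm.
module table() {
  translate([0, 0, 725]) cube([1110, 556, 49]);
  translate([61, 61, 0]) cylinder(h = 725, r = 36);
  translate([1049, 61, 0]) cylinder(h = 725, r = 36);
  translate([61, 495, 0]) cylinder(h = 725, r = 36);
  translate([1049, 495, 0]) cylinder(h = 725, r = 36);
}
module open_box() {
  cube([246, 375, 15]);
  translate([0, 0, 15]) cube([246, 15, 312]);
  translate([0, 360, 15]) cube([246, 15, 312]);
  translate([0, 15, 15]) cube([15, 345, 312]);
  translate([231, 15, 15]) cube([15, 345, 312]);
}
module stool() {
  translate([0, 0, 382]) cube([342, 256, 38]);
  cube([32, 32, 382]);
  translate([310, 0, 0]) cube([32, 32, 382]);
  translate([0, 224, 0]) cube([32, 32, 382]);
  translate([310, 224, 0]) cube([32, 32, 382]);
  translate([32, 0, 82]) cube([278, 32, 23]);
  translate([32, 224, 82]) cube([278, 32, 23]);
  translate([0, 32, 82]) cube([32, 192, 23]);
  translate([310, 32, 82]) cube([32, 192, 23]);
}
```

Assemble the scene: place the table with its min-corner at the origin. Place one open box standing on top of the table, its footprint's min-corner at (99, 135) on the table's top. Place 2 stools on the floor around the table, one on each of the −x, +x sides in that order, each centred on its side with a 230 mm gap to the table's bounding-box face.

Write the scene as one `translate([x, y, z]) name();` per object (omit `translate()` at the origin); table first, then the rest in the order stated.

table();
translate([99, 135, 774]) open_box();
translate([-572, 150, 0]) stool();
translate([1340, 150, 0]) stool();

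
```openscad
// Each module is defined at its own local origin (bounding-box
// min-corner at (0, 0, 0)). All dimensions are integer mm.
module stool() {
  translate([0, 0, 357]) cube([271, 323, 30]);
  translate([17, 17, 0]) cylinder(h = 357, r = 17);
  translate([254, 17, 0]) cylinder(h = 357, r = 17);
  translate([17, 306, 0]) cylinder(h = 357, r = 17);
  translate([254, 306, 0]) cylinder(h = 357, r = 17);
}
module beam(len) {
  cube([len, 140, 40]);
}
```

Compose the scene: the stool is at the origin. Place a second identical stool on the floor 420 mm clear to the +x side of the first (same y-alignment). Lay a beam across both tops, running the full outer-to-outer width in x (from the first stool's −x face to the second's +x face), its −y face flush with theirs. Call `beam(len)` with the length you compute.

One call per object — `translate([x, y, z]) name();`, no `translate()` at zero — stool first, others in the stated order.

stool();
translate([691, 0, 0]) stool();
translate([0, 0, 387]) beam(962);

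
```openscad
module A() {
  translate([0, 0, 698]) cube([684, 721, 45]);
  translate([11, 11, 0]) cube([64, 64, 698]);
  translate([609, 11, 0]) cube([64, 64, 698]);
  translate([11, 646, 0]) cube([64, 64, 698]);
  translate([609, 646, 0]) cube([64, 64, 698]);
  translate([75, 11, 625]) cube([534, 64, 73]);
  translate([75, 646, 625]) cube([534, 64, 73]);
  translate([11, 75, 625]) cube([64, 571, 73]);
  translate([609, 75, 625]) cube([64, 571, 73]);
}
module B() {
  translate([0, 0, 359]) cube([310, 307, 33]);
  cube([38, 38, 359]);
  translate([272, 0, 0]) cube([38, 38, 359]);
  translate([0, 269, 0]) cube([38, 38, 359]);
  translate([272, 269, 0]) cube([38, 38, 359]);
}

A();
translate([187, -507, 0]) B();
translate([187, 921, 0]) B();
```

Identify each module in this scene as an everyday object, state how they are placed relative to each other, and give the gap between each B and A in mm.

Each stool's nearest face is 200 mm from the table's bounding box.

A is a table. B is a stool. Two stools sit around the table at the −y, +y sides. The gap between each stool and the table is 200 mm.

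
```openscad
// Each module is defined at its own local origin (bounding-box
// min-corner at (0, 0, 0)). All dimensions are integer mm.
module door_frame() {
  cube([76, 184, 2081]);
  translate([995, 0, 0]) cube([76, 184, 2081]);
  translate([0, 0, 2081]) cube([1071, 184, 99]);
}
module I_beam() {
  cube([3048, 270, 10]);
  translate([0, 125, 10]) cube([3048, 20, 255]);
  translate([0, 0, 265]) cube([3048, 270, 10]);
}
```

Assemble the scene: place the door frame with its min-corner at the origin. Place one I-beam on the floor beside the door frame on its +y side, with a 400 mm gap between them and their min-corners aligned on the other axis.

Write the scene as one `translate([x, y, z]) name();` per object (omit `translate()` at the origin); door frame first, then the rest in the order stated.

door_frame();
translate([0, 584, 0]) I_beam();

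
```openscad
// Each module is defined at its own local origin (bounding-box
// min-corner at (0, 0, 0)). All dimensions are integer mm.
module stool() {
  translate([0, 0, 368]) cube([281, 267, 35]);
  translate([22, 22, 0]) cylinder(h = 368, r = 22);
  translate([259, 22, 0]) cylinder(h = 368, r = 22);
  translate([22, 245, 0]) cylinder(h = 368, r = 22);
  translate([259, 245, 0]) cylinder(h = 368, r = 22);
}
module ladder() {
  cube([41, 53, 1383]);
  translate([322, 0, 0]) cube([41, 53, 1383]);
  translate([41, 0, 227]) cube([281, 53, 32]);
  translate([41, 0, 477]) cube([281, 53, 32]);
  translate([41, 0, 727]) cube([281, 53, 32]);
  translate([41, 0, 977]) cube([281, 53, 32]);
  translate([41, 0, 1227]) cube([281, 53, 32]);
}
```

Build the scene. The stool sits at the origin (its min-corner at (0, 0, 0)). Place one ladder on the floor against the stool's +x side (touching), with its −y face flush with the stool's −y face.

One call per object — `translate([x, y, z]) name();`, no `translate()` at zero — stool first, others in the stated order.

stool();
translate([281, 0, 0]) ladder();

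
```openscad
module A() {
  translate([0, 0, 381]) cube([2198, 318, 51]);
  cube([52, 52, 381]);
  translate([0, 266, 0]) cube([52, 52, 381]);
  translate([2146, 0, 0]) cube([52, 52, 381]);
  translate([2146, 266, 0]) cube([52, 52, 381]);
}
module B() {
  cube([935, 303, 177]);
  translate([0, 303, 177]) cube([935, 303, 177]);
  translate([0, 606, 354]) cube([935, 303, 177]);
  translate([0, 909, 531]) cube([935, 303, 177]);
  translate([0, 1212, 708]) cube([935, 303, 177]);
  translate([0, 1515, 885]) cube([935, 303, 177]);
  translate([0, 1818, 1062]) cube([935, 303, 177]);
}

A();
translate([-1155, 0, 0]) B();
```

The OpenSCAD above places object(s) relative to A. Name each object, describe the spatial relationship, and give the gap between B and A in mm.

The staircase's nearest face is 220 mm from the bench's −x face.

A is a bench. B is a staircase. The staircase is on the floor beside the bench on its −x side. The gap between the staircase and the bench is 220 mm.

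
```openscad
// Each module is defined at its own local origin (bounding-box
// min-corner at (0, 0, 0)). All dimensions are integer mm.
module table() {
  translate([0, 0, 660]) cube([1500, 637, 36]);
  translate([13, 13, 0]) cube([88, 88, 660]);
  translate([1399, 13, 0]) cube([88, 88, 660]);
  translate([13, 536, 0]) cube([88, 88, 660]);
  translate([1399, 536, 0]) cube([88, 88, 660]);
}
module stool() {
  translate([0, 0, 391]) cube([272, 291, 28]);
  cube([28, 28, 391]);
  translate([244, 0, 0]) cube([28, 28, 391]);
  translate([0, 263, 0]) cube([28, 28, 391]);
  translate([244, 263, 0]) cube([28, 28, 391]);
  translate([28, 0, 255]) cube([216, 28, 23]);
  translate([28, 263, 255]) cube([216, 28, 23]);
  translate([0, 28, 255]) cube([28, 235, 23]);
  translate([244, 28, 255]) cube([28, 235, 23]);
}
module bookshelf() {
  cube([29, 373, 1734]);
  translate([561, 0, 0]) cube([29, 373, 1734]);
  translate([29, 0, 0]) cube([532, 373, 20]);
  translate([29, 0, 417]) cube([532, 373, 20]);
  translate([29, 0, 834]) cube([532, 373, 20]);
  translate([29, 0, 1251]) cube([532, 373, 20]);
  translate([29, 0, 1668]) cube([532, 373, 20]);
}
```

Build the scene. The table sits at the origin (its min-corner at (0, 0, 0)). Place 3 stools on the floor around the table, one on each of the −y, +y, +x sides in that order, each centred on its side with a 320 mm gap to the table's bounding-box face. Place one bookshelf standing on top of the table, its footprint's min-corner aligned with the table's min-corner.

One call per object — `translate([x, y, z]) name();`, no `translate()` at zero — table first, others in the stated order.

table();
translate([614, -611, 0]) stool();
translate([614, 957, 0]) stool();
translate([1820, 173, 0]) stool();
translate([0, 0, 696]) bookshelf();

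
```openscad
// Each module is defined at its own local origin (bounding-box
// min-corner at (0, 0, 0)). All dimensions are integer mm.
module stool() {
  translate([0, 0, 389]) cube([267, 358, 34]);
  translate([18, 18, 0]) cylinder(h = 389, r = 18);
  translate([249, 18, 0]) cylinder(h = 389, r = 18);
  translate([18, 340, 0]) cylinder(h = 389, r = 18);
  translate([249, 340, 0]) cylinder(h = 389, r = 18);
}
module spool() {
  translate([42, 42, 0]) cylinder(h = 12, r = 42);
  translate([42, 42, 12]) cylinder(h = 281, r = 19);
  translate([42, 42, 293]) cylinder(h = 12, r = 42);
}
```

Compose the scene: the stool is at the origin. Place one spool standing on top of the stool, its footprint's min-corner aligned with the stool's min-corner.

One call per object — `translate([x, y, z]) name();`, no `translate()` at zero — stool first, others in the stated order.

stool();
translate([0, 0, 423]) spool();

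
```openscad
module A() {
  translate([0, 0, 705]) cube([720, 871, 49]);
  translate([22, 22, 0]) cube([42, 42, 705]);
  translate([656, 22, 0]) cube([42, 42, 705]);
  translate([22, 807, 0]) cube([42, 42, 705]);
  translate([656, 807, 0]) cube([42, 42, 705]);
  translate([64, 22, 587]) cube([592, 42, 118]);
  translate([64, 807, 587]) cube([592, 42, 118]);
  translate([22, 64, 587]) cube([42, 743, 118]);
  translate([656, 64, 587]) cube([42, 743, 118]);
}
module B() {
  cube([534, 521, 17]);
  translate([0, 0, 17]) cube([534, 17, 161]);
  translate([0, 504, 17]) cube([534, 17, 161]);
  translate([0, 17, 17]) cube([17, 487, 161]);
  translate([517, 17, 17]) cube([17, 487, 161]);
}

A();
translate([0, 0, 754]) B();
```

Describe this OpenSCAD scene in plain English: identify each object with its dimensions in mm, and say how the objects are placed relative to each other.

A is a table: top 720 mm (x) × 871 mm (y), 49 mm thick, upper face at z = 754 mm, on four 42×42 mm square legs, each inset 22 mm from the nearest pair of top edges, running from z = 0 to the bottom of the top. Four apron rails, 42 mm thick and 118 mm tall, run between adjacent legs with their top edges flush with the underside of the top and their outer faces flush with the legs' outer faces.

B is an open-topped rectangular box: outside dimensions 534×521×178 mm, with a uniform wall and base thickness of 17 mm. The base is a full 534×521 slab on the floor; four walls sit on top of the base. The front and back walls (the −y and +y sides) span the full width; the two side walls fit between them.

The open box is on top of the table.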